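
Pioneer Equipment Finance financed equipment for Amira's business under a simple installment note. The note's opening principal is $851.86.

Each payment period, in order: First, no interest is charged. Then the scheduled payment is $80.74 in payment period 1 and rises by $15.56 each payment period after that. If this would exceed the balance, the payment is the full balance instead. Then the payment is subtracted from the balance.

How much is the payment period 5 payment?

Payment period 1: $851.86 − $80.74 → $771.12
Payment period 2: $771.12 − $96.30 → $674.82
Payment period 3: $674.82 − $111.86 → $562.96
Payment period 4: $562.96 − $127.42 → $435.54
Payment period 5: $435.54 − $142.98 → $292.56

$142.98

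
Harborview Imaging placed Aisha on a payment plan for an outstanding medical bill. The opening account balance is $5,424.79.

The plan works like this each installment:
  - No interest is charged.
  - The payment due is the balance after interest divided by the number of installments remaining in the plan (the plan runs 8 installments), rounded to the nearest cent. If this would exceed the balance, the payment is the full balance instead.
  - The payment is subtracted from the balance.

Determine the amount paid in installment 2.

$678.10

Installment 1: $5,424.79 − $678.10 → $4,746.69
Installment 2: $4,746.69 − $678.10 → $4,068.59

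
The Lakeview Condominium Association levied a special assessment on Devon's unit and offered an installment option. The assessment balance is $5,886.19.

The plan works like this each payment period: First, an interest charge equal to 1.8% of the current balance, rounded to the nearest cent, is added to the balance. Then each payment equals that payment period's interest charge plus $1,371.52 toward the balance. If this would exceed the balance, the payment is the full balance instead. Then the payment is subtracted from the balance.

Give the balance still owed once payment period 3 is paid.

$1,771.63

Payment period 1: $5,886.19 +$105.95 interest = $5,992.14; pay $1,477.47 → $4,514.67
Payment period 2: $4,514.67 +$81.26 interest = $4,595.93; pay $1,452.78 → $3,143.15
Payment period 3: $3,143.15 +$56.58 interest = $3,199.73; pay $1,428.10 → $1,771.63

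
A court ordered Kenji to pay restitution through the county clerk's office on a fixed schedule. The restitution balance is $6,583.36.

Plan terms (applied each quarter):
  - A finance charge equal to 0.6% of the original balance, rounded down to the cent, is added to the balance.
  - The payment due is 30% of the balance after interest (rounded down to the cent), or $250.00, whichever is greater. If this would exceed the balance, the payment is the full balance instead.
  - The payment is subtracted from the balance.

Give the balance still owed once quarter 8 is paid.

$416.26

Quarter 1: opening $6,583.36; interest $39.50 → $6,622.86; payment $1,986.85; balance $4,636.01
Quarter 2: opening $4,636.01; interest $39.50 → $4,675.51; payment $1,402.65; balance $3,272.86
Quarter 3: opening $3,272.86; interest $39.50 → $3,312.36; payment $993.70; balance $2,318.66
Quarter 4: opening $2,318.66; interest $39.50 → $2,358.16; payment $707.44; balance $1,650.72
Quarter 5: opening $1,650.72; interest $39.50 → $1,690.22; payment $507.06; balance $1,183.16
Quarter 6: opening $1,183.16; interest $39.50 → $1,222.66; payment $366.79; balance $855.87
Quarter 7: opening $855.87; interest $39.50 → $895.37; payment $268.61; balance $626.76
Quarter 8: opening $626.76; interest $39.50 → $666.26; payment $250.00; balance $416.26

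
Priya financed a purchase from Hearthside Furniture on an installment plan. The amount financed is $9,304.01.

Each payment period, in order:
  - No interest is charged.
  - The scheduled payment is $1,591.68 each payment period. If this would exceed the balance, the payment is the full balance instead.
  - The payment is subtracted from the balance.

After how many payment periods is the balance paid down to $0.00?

6

Payment period 1: opening $9,304.01; payment $1,591.68; balance $7,712.33
Payment period 2: opening $7,712.33; payment $1,591.68; balance $6,120.65
Payment period 3: opening $6,120.65; payment $1,591.68; balance $4,528.97
Payment period 4: opening $4,528.97; payment $1,591.68; balance $2,937.29
Payment period 5: opening $2,937.29; payment $1,591.68; balance $1,345.61
Payment period 6: opening $1,345.61; payment $1,345.61; balance $0.00
Balance reaches $0.00 in payment period 6.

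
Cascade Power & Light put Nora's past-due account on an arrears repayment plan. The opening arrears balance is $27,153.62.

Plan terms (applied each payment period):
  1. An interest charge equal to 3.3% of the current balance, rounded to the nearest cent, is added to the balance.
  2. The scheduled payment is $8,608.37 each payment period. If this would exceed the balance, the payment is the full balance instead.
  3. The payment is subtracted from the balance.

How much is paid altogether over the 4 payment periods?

$29,176.99

# | Opening | Interest | Payment | End bal
1 | $27,153.62 | $896.07 | $8,608.37 | $19,441.32
2 | $19,441.32 | $641.56 | $8,608.37 | $11,474.51
3 | $11,474.51 | $378.66 | $8,608.37 | $3,244.80
4 | $3,244.80 | $107.08 | $3,351.88 | $0.00
Total paid: $29,176.99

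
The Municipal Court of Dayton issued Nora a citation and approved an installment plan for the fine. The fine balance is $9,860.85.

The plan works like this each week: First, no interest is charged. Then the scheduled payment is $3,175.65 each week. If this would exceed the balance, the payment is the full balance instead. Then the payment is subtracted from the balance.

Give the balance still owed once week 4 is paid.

Week 1: $9,860.85 − $3,175.65 → $6,685.20
Week 2: $6,685.20 − $3,175.65 → $3,509.55
Week 3: $3,509.55 − $3,175.65 → $333.90
Week 4: $333.90 − $333.90 → $0.00

$0.00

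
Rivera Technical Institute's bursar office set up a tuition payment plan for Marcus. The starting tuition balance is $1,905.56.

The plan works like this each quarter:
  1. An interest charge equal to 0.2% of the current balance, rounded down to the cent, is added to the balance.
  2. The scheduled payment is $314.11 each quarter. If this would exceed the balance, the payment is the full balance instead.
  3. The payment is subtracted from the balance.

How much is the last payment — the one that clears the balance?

$34.47

Quarter 1: opening $1,905.56; interest $3.81 → $1,909.37; payment $314.11; balance $1,595.26
Quarter 2: opening $1,595.26; interest $3.19 → $1,598.45; payment $314.11; balance $1,284.34
Quarter 3: opening $1,284.34; interest $2.56 → $1,286.90; payment $314.11; balance $972.79
Quarter 4: opening $972.79; interest $1.94 → $974.73; payment $314.11; balance $660.62
Quarter 5: opening $660.62; interest $1.32 → $661.94; payment $314.11; balance $347.83
Quarter 6: opening $347.83; interest $0.69 → $348.52; payment $314.11; balance $34.41
Quarter 7: opening $34.41; interest $0.06 → $34.47; payment $34.47; balance $0.00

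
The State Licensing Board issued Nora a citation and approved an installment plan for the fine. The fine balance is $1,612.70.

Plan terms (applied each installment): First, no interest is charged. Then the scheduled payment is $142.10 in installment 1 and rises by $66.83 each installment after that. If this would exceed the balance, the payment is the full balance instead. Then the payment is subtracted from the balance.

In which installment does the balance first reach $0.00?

6

Installment 1: $1,612.70 − $142.10 → $1,470.60
Installment 2: $1,470.60 − $208.93 → $1,261.67
Installment 3: $1,261.67 − $275.76 → $985.91
Installment 4: $985.91 − $342.59 → $643.32
Installment 5: $643.32 − $409.42 → $233.90
Installment 6: $233.90 − $233.90 → $0.00
Balance reaches $0.00 in installment 6.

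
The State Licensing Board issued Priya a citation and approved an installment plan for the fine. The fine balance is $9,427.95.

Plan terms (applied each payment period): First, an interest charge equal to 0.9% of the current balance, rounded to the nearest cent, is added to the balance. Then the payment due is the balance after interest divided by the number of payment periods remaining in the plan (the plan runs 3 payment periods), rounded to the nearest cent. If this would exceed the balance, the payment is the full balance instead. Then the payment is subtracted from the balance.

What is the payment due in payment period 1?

$3,170.93

Payment period 1: opening $9,427.95; interest $84.85 → $9,512.80; payment $3,170.93; balance $6,341.87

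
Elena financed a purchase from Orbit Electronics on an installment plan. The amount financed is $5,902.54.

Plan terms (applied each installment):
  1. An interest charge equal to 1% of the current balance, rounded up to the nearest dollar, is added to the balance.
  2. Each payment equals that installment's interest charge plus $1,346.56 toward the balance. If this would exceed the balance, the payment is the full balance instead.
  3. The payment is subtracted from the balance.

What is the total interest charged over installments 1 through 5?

Installment 1: $5,902.54 +$60.00 interest = $5,962.54; pay $1,406.56 → $4,555.98
Installment 2: $4,555.98 +$46.00 interest = $4,601.98; pay $1,392.56 → $3,209.42
Installment 3: $3,209.42 +$33.00 interest = $3,242.42; pay $1,379.56 → $1,862.86
Installment 4: $1,862.86 +$19.00 interest = $1,881.86; pay $1,365.56 → $516.30
Installment 5: $516.30 +$6.00 interest = $522.30; pay $522.30 → $0.00
Total interest: $60.00 + $46.00 + $33.00 + $19.00 + $6.00 = $164.00

$164.00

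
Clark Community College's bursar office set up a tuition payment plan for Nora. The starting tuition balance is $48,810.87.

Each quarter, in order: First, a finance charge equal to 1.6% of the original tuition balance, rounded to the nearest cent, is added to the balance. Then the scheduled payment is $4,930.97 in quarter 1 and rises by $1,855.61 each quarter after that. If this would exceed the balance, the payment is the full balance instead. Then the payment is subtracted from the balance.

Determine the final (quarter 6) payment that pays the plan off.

$10,285.74

# | Opening | Interest | Payment | End bal
1 | $48,810.87 | $780.97 | $4,930.97 | $44,660.87
2 | $44,660.87 | $780.97 | $6,786.58 | $38,655.26
3 | $38,655.26 | $780.97 | $8,642.19 | $30,794.04
4 | $30,794.04 | $780.97 | $10,497.80 | $21,077.21
5 | $21,077.21 | $780.97 | $12,353.41 | $9,504.77
6 | $9,504.77 | $780.97 | $10,285.74 | $0.00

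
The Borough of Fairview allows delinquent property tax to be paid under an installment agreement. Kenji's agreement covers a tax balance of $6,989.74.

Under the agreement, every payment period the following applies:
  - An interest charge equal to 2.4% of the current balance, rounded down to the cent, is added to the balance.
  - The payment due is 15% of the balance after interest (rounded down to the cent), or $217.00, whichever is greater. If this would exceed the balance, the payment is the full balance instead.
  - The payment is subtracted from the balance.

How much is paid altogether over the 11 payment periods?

$6,484.57

# | Opening | Interest | Payment | End bal
1 | $6,989.74 | $167.75 | $1,073.62 | $6,083.87
2 | $6,083.87 | $146.01 | $934.48 | $5,295.40
3 | $5,295.40 | $127.08 | $813.37 | $4,609.11
4 | $4,609.11 | $110.61 | $707.95 | $4,011.77
5 | $4,011.77 | $96.28 | $616.20 | $3,491.85
6 | $3,491.85 | $83.80 | $536.34 | $3,039.31
7 | $3,039.31 | $72.94 | $466.83 | $2,645.42
8 | $2,645.42 | $63.49 | $406.33 | $2,302.58
9 | $2,302.58 | $55.26 | $353.67 | $2,004.17
10 | $2,004.17 | $48.10 | $307.84 | $1,744.43
11 | $1,744.43 | $41.86 | $267.94 | $1,518.35
Total paid: $6,484.57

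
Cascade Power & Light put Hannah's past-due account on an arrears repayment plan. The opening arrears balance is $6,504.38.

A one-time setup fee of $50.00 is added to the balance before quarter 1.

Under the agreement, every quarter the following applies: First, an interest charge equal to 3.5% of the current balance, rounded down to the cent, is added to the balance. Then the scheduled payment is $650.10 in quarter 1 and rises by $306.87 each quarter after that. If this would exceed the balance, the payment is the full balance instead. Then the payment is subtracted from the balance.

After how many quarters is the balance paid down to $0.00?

Quarter 1: $6,554.38 +$229.40 interest = $6,783.78; pay $650.10 → $6,133.68
Quarter 2: $6,133.68 +$214.67 interest = $6,348.35; pay $956.97 → $5,391.38
Quarter 3: $5,391.38 +$188.69 interest = $5,580.07; pay $1,263.84 → $4,316.23
Quarter 4: $4,316.23 +$151.06 interest = $4,467.29; pay $1,570.71 → $2,896.58
Quarter 5: $2,896.58 +$101.38 interest = $2,997.96; pay $1,877.58 → $1,120.38
Quarter 6: $1,120.38 +$39.21 interest = $1,159.59; pay $1,159.59 → $0.00
Balance reaches $0.00 in quarter 6.

6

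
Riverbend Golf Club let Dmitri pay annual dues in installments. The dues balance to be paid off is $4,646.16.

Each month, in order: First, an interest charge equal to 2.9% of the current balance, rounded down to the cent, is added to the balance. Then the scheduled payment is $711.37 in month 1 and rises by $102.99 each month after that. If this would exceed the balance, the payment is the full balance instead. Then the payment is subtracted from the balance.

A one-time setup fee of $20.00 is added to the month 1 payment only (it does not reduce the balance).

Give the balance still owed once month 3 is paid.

Month 1: opening $4,646.16; interest $134.73 → $4,780.89; payment $711.37 (+ $20.00 fee); balance $4,069.52
Month 2: opening $4,069.52; interest $118.01 → $4,187.53; payment $814.36; balance $3,373.17
Month 3: opening $3,373.17; interest $97.82 → $3,470.99; payment $917.35; balance $2,553.64

$2,553.64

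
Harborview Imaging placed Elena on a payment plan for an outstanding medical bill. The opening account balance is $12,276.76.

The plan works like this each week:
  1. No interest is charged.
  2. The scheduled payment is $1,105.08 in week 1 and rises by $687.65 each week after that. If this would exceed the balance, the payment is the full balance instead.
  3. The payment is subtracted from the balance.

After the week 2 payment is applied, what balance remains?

$9,378.95

# | Opening | Payment | End bal
1 | $12,276.76 | $1,105.08 | $11,171.68
2 | $11,171.68 | $1,792.73 | $9,378.95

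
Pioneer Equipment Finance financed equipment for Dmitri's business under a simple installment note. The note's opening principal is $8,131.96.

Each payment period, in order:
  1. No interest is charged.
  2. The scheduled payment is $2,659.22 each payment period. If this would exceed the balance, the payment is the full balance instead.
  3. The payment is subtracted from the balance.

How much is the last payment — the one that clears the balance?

Payment period 1: opening $8,131.96; payment $2,659.22; balance $5,472.74
Payment period 2: opening $5,472.74; payment $2,659.22; balance $2,813.52
Payment period 3: opening $2,813.52; payment $2,659.22; balance $154.30
Payment period 4: opening $154.30; payment $154.30; balance $0.00

$154.30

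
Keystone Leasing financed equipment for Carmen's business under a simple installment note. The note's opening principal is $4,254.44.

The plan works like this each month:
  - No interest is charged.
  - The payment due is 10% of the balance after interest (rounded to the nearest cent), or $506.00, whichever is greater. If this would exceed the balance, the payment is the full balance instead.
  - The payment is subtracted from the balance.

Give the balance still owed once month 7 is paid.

# | Opening | Payment | End bal
1 | $4,254.44 | $506.00 | $3,748.44
2 | $3,748.44 | $506.00 | $3,242.44
3 | $3,242.44 | $506.00 | $2,736.44
4 | $2,736.44 | $506.00 | $2,230.44
5 | $2,230.44 | $506.00 | $1,724.44
6 | $1,724.44 | $506.00 | $1,218.44
7 | $1,218.44 | $506.00 | $712.44

$712.44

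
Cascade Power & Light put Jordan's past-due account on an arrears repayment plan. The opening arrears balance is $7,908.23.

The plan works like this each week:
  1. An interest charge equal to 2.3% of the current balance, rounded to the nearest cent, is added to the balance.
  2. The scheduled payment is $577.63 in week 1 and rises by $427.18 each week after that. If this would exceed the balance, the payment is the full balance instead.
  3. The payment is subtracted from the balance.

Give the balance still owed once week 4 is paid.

$3,667.21

Week 1: opening $7,908.23; interest $181.89 → $8,090.12; payment $577.63; balance $7,512.49
Week 2: opening $7,512.49; interest $172.79 → $7,685.28; payment $1,004.81; balance $6,680.47
Week 3: opening $6,680.47; interest $153.65 → $6,834.12; payment $1,431.99; balance $5,402.13
Week 4: opening $5,402.13; interest $124.25 → $5,526.38; payment $1,859.17; balance $3,667.21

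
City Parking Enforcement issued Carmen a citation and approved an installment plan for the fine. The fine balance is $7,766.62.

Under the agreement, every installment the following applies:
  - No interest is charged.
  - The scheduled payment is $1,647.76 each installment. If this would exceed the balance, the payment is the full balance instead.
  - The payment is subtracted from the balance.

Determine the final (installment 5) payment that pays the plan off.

$1,175.58

Installment 1: $7,766.62 − $1,647.76 → $6,118.86
Installment 2: $6,118.86 − $1,647.76 → $4,471.10
Installment 3: $4,471.10 − $1,647.76 → $2,823.34
Installment 4: $2,823.34 − $1,647.76 → $1,175.58
Installment 5: $1,175.58 − $1,175.58 → $0.00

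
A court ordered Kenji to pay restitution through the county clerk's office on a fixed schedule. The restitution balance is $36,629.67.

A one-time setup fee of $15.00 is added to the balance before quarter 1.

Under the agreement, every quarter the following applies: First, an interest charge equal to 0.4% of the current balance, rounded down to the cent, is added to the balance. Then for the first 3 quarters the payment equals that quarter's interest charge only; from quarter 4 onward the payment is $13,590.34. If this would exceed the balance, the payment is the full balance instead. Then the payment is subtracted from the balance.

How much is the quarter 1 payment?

Quarter 1: opening $36,644.67; interest $146.57 → $36,791.24; payment $146.57; balance $36,644.67

$146.57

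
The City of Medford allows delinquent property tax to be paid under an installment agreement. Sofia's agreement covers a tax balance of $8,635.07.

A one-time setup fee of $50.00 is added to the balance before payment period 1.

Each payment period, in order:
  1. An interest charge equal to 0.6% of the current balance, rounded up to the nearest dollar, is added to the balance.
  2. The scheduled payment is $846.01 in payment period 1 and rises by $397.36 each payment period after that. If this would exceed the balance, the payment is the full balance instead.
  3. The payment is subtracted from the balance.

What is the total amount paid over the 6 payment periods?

$8,882.07

Payment period 1: $8,685.07 +$53.00 interest = $8,738.07; pay $846.01 → $7,892.06
Payment period 2: $7,892.06 +$48.00 interest = $7,940.06; pay $1,243.37 → $6,696.69
Payment period 3: $6,696.69 +$41.00 interest = $6,737.69; pay $1,640.73 → $5,096.96
Payment period 4: $5,096.96 +$31.00 interest = $5,127.96; pay $2,038.09 → $3,089.87
Payment period 5: $3,089.87 +$19.00 interest = $3,108.87; pay $2,435.45 → $673.42
Payment period 6: $673.42 +$5.00 interest = $678.42; pay $678.42 → $0.00
Total paid: $8,882.07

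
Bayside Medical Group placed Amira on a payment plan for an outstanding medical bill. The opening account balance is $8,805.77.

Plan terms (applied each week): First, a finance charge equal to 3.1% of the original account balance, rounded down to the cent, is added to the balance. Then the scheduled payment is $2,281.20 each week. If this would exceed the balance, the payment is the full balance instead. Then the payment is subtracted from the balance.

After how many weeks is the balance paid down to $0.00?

Week 1: opening $8,805.77; interest $272.97 → $9,078.74; payment $2,281.20; balance $6,797.54
Week 2: opening $6,797.54; interest $272.97 → $7,070.51; payment $2,281.20; balance $4,789.31
Week 3: opening $4,789.31; interest $272.97 → $5,062.28; payment $2,281.20; balance $2,781.08
Week 4: opening $2,781.08; interest $272.97 → $3,054.05; payment $2,281.20; balance $772.85
Week 5: opening $772.85; interest $272.97 → $1,045.82; payment $1,045.82; balance $0.00
Balance reaches $0.00 in week 5.

5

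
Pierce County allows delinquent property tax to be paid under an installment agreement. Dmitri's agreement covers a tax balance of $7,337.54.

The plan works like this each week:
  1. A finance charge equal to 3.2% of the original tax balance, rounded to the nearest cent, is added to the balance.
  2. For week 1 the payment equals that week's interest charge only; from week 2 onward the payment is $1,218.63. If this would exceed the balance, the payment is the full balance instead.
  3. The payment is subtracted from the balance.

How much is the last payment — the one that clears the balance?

$685.53

Week 1: $7,337.54 +$234.80 interest = $7,572.34; pay $234.80 → $7,337.54
Week 2: $7,337.54 +$234.80 interest = $7,572.34; pay $1,218.63 → $6,353.71
Week 3: $6,353.71 +$234.80 interest = $6,588.51; pay $1,218.63 → $5,369.88
Week 4: $5,369.88 +$234.80 interest = $5,604.68; pay $1,218.63 → $4,386.05
Week 5: $4,386.05 +$234.80 interest = $4,620.85; pay $1,218.63 → $3,402.22
Week 6: $3,402.22 +$234.80 interest = $3,637.02; pay $1,218.63 → $2,418.39
Week 7: $2,418.39 +$234.80 interest = $2,653.19; pay $1,218.63 → $1,434.56
Week 8: $1,434.56 +$234.80 interest = $1,669.36; pay $1,218.63 → $450.73
Week 9: $450.73 +$234.80 interest = $685.53; pay $685.53 → $0.00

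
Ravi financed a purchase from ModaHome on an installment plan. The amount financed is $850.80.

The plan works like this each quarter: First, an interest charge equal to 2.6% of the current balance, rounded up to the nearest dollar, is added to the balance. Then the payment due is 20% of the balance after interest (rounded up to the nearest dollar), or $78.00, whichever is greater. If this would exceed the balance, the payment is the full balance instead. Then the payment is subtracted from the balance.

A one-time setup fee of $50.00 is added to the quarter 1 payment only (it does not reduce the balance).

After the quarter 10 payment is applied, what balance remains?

Quarter 1: opening $850.80; interest $23.00 → $873.80; payment $175.00 (+ $50.00 fee); balance $698.80
Quarter 2: opening $698.80; interest $19.00 → $717.80; payment $144.00; balance $573.80
Quarter 3: opening $573.80; interest $15.00 → $588.80; payment $118.00; balance $470.80
Quarter 4: opening $470.80; interest $13.00 → $483.80; payment $97.00; balance $386.80
Quarter 5: opening $386.80; interest $11.00 → $397.80; payment $80.00; balance $317.80
Quarter 6: opening $317.80; interest $9.00 → $326.80; payment $78.00; balance $248.80
Quarter 7: opening $248.80; interest $7.00 → $255.80; payment $78.00; balance $177.80
Quarter 8: opening $177.80; interest $5.00 → $182.80; payment $78.00; balance $104.80
Quarter 9: opening $104.80; interest $3.00 → $107.80; payment $78.00; balance $29.80
Quarter 10: opening $29.80; interest $1.00 → $30.80; payment $30.80; balance $0.00

$0.00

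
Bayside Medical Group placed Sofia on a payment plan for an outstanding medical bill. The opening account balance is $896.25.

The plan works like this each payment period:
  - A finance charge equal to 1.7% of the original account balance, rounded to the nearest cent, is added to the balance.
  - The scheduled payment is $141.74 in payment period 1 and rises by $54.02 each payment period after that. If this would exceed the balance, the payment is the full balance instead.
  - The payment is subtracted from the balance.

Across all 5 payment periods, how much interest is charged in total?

Payment period 1: $896.25 +$15.24 interest = $911.49; pay $141.74 → $769.75
Payment period 2: $769.75 +$15.24 interest = $784.99; pay $195.76 → $589.23
Payment period 3: $589.23 +$15.24 interest = $604.47; pay $249.78 → $354.69
Payment period 4: $354.69 +$15.24 interest = $369.93; pay $303.80 → $66.13
Payment period 5: $66.13 +$15.24 interest = $81.37; pay $81.37 → $0.00
Total interest: $15.24 + $15.24 + $15.24 + $15.24 + $15.24 = $76.20

$76.20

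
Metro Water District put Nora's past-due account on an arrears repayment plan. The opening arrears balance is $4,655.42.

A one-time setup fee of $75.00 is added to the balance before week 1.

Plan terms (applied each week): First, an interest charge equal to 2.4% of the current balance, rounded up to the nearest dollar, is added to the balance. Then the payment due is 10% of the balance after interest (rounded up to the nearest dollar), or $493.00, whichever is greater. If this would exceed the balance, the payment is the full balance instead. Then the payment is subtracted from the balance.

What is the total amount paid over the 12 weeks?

# | Opening | Interest | Payment | End bal
1 | $4,730.42 | $114.00 | $493.00 | $4,351.42
2 | $4,351.42 | $105.00 | $493.00 | $3,963.42
3 | $3,963.42 | $96.00 | $493.00 | $3,566.42
4 | $3,566.42 | $86.00 | $493.00 | $3,159.42
5 | $3,159.42 | $76.00 | $493.00 | $2,742.42
6 | $2,742.42 | $66.00 | $493.00 | $2,315.42
7 | $2,315.42 | $56.00 | $493.00 | $1,878.42
8 | $1,878.42 | $46.00 | $493.00 | $1,431.42
9 | $1,431.42 | $35.00 | $493.00 | $973.42
10 | $973.42 | $24.00 | $493.00 | $504.42
11 | $504.42 | $13.00 | $493.00 | $24.42
12 | $24.42 | $1.00 | $25.42 | $0.00
Total paid: $5,448.42

$5,448.42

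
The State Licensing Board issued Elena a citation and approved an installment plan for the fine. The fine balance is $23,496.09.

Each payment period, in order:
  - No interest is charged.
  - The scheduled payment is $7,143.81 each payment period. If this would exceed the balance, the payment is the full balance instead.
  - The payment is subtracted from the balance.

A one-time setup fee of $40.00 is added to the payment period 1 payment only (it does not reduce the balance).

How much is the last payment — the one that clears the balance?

Payment period 1: $23,496.09 − $7,143.81 (+ $40.00 fee) → $16,352.28
Payment period 2: $16,352.28 − $7,143.81 → $9,208.47
Payment period 3: $9,208.47 − $7,143.81 → $2,064.66
Payment period 4: $2,064.66 − $2,064.66 → $0.00

$2,064.66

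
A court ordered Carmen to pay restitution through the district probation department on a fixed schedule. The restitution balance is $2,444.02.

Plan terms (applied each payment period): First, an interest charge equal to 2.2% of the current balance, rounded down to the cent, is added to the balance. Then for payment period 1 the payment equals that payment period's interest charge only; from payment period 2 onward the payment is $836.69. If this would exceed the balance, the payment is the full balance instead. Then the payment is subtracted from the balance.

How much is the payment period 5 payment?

Payment period 1: $2,444.02 +$53.76 interest = $2,497.78; pay $53.76 → $2,444.02
Payment period 2: $2,444.02 +$53.76 interest = $2,497.78; pay $836.69 → $1,661.09
Payment period 3: $1,661.09 +$36.54 interest = $1,697.63; pay $836.69 → $860.94
Payment period 4: $860.94 +$18.94 interest = $879.88; pay $836.69 → $43.19
Payment period 5: $43.19 +$0.95 interest = $44.14; pay $44.14 → $0.00

$44.14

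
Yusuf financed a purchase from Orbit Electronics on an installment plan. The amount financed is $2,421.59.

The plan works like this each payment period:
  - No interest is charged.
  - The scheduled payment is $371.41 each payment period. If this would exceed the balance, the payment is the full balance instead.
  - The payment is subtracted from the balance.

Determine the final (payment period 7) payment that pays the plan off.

Payment period 1: $2,421.59 − $371.41 → $2,050.18
Payment period 2: $2,050.18 − $371.41 → $1,678.77
Payment period 3: $1,678.77 − $371.41 → $1,307.36
Payment period 4: $1,307.36 − $371.41 → $935.95
Payment period 5: $935.95 − $371.41 → $564.54
Payment period 6: $564.54 − $371.41 → $193.13
Payment period 7: $193.13 − $193.13 → $0.00

$193.13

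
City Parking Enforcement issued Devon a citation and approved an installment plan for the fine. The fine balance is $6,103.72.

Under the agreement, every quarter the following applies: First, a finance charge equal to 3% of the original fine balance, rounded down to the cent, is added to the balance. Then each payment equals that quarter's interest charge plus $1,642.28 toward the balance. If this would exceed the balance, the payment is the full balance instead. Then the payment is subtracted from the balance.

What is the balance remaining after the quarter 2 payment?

$2,819.16

Quarter 1: $6,103.72 +$183.11 interest = $6,286.83; pay $1,825.39 → $4,461.44
Quarter 2: $4,461.44 +$183.11 interest = $4,644.55; pay $1,825.39 → $2,819.16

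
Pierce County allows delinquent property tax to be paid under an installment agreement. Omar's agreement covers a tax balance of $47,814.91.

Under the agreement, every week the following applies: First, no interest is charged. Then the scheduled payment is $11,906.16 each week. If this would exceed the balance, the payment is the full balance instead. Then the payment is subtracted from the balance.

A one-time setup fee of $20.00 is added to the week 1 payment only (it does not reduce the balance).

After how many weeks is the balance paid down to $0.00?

Week 1: $47,814.91 − $11,906.16 (+ $20.00 fee) → $35,908.75
Week 2: $35,908.75 − $11,906.16 → $24,002.59
Week 3: $24,002.59 − $11,906.16 → $12,096.43
Week 4: $12,096.43 − $11,906.16 → $190.27
Week 5: $190.27 − $190.27 → $0.00
Balance reaches $0.00 in week 5.

5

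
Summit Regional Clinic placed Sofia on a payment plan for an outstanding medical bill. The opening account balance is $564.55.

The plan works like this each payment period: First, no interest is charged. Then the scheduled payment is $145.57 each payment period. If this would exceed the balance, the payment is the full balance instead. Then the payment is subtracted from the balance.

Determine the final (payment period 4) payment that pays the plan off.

Payment period 1: opening $564.55; payment $145.57; balance $418.98
Payment period 2: opening $418.98; payment $145.57; balance $273.41
Payment period 3: opening $273.41; payment $145.57; balance $127.84
Payment period 4: opening $127.84; payment $127.84; balance $0.00

$127.84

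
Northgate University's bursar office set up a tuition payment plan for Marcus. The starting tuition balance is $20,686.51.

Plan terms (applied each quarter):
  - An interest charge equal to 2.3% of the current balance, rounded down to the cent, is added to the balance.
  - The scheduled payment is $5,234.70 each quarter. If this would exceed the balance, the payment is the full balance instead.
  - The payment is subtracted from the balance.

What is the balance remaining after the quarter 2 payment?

$11,059.22

# | Opening | Interest | Payment | End bal
1 | $20,686.51 | $475.78 | $5,234.70 | $15,927.59
2 | $15,927.59 | $366.33 | $5,234.70 | $11,059.22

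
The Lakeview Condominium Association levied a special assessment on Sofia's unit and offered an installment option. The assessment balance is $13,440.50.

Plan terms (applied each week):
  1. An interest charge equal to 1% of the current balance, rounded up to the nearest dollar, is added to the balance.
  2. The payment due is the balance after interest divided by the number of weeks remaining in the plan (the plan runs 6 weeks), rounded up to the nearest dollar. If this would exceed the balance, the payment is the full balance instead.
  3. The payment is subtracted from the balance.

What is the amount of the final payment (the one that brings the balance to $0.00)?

Week 1: $13,440.50 +$135.00 interest = $13,575.50; pay $2,263.00 → $11,312.50
Week 2: $11,312.50 +$114.00 interest = $11,426.50; pay $2,286.00 → $9,140.50
Week 3: $9,140.50 +$92.00 interest = $9,232.50; pay $2,309.00 → $6,923.50
Week 4: $6,923.50 +$70.00 interest = $6,993.50; pay $2,332.00 → $4,661.50
Week 5: $4,661.50 +$47.00 interest = $4,708.50; pay $2,355.00 → $2,353.50
Week 6: $2,353.50 +$24.00 interest = $2,377.50; pay $2,377.50 → $0.00

$2,377.50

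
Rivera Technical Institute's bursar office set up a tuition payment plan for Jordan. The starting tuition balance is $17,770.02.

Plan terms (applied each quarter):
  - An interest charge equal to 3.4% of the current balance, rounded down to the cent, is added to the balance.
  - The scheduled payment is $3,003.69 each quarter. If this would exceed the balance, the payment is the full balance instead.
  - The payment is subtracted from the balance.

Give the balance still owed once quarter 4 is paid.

# | Opening | Interest | Payment | End bal
1 | $17,770.02 | $604.18 | $3,003.69 | $15,370.51
2 | $15,370.51 | $522.59 | $3,003.69 | $12,889.41
3 | $12,889.41 | $438.23 | $3,003.69 | $10,323.95
4 | $10,323.95 | $351.01 | $3,003.69 | $7,671.27

$7,671.27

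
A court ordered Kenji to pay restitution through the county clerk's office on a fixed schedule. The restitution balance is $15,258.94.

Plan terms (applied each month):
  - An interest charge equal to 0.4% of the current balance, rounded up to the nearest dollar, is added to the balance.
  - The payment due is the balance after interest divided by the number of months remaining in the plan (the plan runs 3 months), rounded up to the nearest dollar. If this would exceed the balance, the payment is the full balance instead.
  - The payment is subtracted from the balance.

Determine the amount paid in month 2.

$5,128.00

Month 1: $15,258.94 +$62.00 interest = $15,320.94; pay $5,107.00 → $10,213.94
Month 2: $10,213.94 +$41.00 interest = $10,254.94; pay $5,128.00 → $5,126.94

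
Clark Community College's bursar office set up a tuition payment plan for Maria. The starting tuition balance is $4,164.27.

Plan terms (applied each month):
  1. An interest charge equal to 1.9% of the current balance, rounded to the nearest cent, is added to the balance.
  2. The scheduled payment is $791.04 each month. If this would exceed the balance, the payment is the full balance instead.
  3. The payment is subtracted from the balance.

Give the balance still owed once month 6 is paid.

Month 1: $4,164.27 +$79.12 interest = $4,243.39; pay $791.04 → $3,452.35
Month 2: $3,452.35 +$65.59 interest = $3,517.94; pay $791.04 → $2,726.90
Month 3: $2,726.90 +$51.81 interest = $2,778.71; pay $791.04 → $1,987.67
Month 4: $1,987.67 +$37.77 interest = $2,025.44; pay $791.04 → $1,234.40
Month 5: $1,234.40 +$23.45 interest = $1,257.85; pay $791.04 → $466.81
Month 6: $466.81 +$8.87 interest = $475.68; pay $475.68 → $0.00

$0.00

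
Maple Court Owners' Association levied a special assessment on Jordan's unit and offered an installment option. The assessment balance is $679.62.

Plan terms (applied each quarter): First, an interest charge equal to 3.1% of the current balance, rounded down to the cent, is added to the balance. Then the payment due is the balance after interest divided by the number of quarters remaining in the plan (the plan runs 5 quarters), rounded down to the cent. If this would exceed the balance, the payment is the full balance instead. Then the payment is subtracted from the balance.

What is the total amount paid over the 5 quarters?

$745.47

Quarter 1: $679.62 +$21.06 interest = $700.68; pay $140.13 → $560.55
Quarter 2: $560.55 +$17.37 interest = $577.92; pay $144.48 → $433.44
Quarter 3: $433.44 +$13.43 interest = $446.87; pay $148.95 → $297.92
Quarter 4: $297.92 +$9.23 interest = $307.15; pay $153.57 → $153.58
Quarter 5: $153.58 +$4.76 interest = $158.34; pay $158.34 → $0.00
Total paid: $745.47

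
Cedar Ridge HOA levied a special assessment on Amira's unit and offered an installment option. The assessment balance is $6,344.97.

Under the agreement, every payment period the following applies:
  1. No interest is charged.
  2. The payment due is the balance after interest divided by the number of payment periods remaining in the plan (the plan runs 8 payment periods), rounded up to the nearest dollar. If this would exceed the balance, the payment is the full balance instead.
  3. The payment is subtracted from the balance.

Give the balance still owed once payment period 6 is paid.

$1,585.97

Payment period 1: opening $6,344.97; payment $794.00; balance $5,550.97
Payment period 2: opening $5,550.97; payment $793.00; balance $4,757.97
Payment period 3: opening $4,757.97; payment $793.00; balance $3,964.97
Payment period 4: opening $3,964.97; payment $793.00; balance $3,171.97
Payment period 5: opening $3,171.97; payment $793.00; balance $2,378.97
Payment period 6: opening $2,378.97; payment $793.00; balance $1,585.97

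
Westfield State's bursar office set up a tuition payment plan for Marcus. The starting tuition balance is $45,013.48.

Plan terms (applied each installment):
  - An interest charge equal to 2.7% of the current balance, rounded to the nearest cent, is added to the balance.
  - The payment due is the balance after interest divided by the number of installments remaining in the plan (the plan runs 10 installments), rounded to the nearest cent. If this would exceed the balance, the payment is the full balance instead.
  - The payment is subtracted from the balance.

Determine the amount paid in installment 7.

$5,424.20

Installment 1: opening $45,013.48; interest $1,215.36 → $46,228.84; payment $4,622.88; balance $41,605.96
Installment 2: opening $41,605.96; interest $1,123.36 → $42,729.32; payment $4,747.70; balance $37,981.62
Installment 3: opening $37,981.62; interest $1,025.50 → $39,007.12; payment $4,875.89; balance $34,131.23
Installment 4: opening $34,131.23; interest $921.54 → $35,052.77; payment $5,007.54; balance $30,045.23
Installment 5: opening $30,045.23; interest $811.22 → $30,856.45; payment $5,142.74; balance $25,713.71
Installment 6: opening $25,713.71; interest $694.27 → $26,407.98; payment $5,281.60; balance $21,126.38
Installment 7: opening $21,126.38; interest $570.41 → $21,696.79; payment $5,424.20; balance $16,272.59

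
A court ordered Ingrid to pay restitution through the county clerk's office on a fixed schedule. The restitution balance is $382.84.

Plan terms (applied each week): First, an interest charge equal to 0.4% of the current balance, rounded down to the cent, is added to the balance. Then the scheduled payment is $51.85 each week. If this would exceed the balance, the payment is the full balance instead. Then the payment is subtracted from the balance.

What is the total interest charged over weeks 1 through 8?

$6.54

# | Opening | Interest | Payment | End bal
1 | $382.84 | $1.53 | $51.85 | $332.52
2 | $332.52 | $1.33 | $51.85 | $282.00
3 | $282.00 | $1.12 | $51.85 | $231.27
4 | $231.27 | $0.92 | $51.85 | $180.34
5 | $180.34 | $0.72 | $51.85 | $129.21
6 | $129.21 | $0.51 | $51.85 | $77.87
7 | $77.87 | $0.31 | $51.85 | $26.33
8 | $26.33 | $0.10 | $26.43 | $0.00
Total interest: $1.53 + $1.33 + $1.12 + $0.92 + $0.72 + $0.51 + $0.31 + $0.10 = $6.54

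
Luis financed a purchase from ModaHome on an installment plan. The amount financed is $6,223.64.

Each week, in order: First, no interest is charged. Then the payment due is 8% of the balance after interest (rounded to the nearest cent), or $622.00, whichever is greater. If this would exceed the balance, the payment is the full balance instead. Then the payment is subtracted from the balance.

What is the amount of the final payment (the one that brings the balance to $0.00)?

# | Opening | Payment | End bal
1 | $6,223.64 | $622.00 | $5,601.64
2 | $5,601.64 | $622.00 | $4,979.64
3 | $4,979.64 | $622.00 | $4,357.64
4 | $4,357.64 | $622.00 | $3,735.64
5 | $3,735.64 | $622.00 | $3,113.64
6 | $3,113.64 | $622.00 | $2,491.64
7 | $2,491.64 | $622.00 | $1,869.64
8 | $1,869.64 | $622.00 | $1,247.64
9 | $1,247.64 | $622.00 | $625.64
10 | $625.64 | $622.00 | $3.64
11 | $3.64 | $3.64 | $0.00

$3.64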